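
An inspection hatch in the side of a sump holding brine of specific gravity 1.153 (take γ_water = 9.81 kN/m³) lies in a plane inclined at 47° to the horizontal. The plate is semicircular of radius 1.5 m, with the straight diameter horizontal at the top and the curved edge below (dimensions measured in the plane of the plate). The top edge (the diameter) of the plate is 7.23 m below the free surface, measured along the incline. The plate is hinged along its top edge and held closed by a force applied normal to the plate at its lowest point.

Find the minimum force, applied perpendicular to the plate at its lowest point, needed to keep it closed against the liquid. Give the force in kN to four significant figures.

P ≈ 100.7 kN

γ = 1.153 × 9.81 = 11.31093 kN/m³.
Let θ = 47° be the plate's angle to the horizontal; measure y along the incline from where the plane meets the free surface. Vertical depth h = y·sinθ with sinθ = 0.731354.
The centroid of a semicircle lies 4r/(3π) = 0.63662 m from the diameter, here below the top edge, so y_c = 7.23 + 0.63662 = 7.86662 m and h_c = 7.86662 × 0.731354 = 5.75328 m.
A = πr²/2 = π × 1.5²/2 = 3.53429 m².
Resultant F = γ·h_c·A = 11.31093 × 5.75328 × 3.53429 = 229.994 kN.
I_c = (π/8 − 8/(9π))·r⁴ = 0.109757 × 1.5⁴ = 0.555645 m⁴.
Centre of pressure: y_p = y_c + I_c/(y_c·A) = 7.86662 + 0.555645/(7.86662 × 3.53429) = 7.86662 + 0.0199851 = 7.88661 m along the plane.
The resultant acts 0.63662 + 0.0199851 = 0.656605 m (along the plate) below the hinge at the top edge, so the moment about the hinge is M = F × 0.656605 = 229.994 × 0.656605 = 151.015 kN·m.
A normal force at the bottom, 1.5 m from the hinge, must supply this moment: P = 151.015/1.5 = 100.677 kN.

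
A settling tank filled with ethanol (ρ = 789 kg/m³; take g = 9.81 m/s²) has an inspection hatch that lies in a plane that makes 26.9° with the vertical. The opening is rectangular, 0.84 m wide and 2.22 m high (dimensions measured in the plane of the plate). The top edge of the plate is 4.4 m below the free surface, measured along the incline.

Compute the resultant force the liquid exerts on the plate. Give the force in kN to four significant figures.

γ = ρg = 789 × 9.81 / 1000 = 7.74009 kN/m³.
The plate makes 26.9° with the vertical, i.e. θ = 90° − 26.9° = 63.1° to the horizontal. Measuring y along the incline from the free-surface line, vertical depth h = y·sinθ with sinθ = 0.891798.
The centroid lies 2.22/2 = 1.11 m below the top edge, so y_c = 4.4 + 1.11 = 5.51 m and h_c = 5.51 × 0.891798 = 4.91381 m.
A = 0.84 × 2.22 = 1.8648 m².
Resultant F = γ·h_c·A = 7.74009 × 4.91381 × 1.8648 = 70.9246 kN.

F ≈ 70.92 kN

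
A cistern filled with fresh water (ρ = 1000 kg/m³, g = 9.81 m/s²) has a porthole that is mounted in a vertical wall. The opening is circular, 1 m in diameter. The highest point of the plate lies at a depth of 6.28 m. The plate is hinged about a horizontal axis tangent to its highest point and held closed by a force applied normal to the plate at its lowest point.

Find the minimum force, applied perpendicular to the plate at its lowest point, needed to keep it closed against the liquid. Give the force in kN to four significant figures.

γ = ρg = 1000 × 9.81 = 9810 N/m³ = 9.81 kN/m³.
The centroid is at the centre, 0.5 m below the top of the plate, so the centroid depth is h_c = 6.28 + 0.5 = 6.78 m.
A = π(0.5)² = 0.785398 m².
Resultant F = γ·h_c·A = 9.81 × 6.78 × 0.785398 = 52.2382 kN.
I_c = πr⁴/4 = π × 0.5⁴/4 = 0.0490874 m⁴.
Centre of pressure: y_p = y_c + I_c/(y_c·A) = 6.78 + 0.0490874/(6.78 × 0.785398) = 6.78 + 0.00921829 = 6.78922 m along the plane.
The resultant acts 0.5 + 0.00921829 = 0.509218 m (along the plate) below the hinge at the top edge, so the moment about the hinge is M = F × 0.509218 = 52.2382 × 0.509218 = 26.6006 kN·m.
A normal force at the bottom, 1 m from the hinge, must supply this moment: P = 26.6006/1 = 26.6006 kN.

P ≈ 26.60 kN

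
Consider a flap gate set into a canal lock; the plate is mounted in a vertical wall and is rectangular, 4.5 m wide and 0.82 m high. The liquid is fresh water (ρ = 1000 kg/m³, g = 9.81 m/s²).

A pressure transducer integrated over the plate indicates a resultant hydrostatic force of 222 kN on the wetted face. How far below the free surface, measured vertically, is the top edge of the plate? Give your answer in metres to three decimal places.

d_top ≈ 5.723 m

γ = ρg = 1000 × 9.81 = 9810 N/m³ = 9.81 kN/m³.
A = 4.5 × 0.82 = 3.69 m².
From F = γ·h_c·A, the centroid depth is h_c = 222/(9.81 × 3.69) = 6.13278 m.
The centroid lies 0.82/2 = 0.41 m below the top edge, so the top edge sits at h_top = 6.13278 − 0.41 = 5.72278 m below the surface.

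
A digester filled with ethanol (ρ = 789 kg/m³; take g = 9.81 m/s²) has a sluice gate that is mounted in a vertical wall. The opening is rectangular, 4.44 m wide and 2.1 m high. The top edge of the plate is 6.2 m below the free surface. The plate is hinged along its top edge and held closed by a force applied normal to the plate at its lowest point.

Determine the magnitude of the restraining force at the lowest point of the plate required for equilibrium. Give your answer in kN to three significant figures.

γ = ρg = 789 × 9.81 / 1000 = 7.74009 kN/m³.
The centroid lies 2.1/2 = 1.05 m below the top edge, so the centroid depth is h_c = 6.2 + 1.05 = 7.25 m.
A = 4.44 × 2.1 = 9.324 m².
Resultant F = γ·h_c·A = 7.74009 × 7.25 × 9.324 = 523.222 kN.
I_c = b·h³/12 = 4.44 × 2.1³/12 = 3.42657 m⁴.
Centre of pressure: y_p = y_c + I_c/(y_c·A) = 7.25 + 3.42657/(7.25 × 9.324) = 7.25 + 0.0506897 = 7.30069 m along the plane.
The resultant acts 1.05 + 0.0506897 = 1.10069 m (along the plate) below the hinge at the top edge, so the moment about the hinge is M = F × 1.10069 = 523.222 × 1.10069 = 575.905 kN·m.
A normal force at the bottom, 2.1 m from the hinge, must supply this moment: P = 575.905/2.1 = 274.24 kN.

P ≈ 274 kN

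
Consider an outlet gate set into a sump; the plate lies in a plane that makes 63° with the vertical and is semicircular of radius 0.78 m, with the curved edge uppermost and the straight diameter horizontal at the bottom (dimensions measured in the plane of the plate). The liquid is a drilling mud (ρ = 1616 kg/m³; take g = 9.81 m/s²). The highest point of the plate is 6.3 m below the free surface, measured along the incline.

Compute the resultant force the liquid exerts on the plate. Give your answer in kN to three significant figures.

γ = ρg = 1616 × 9.81 / 1000 = 15.85296 kN/m³.
The plate makes 63° with the vertical, i.e. θ = 90° − 63° = 27° to the horizontal. Measuring y along the incline from the free-surface line, vertical depth h = y·sinθ with sinθ = 0.453990.
The centroid lies 4r/(3π) = 0.331042 m above the diameter, so r − 4r/(3π) = 0.78 − 0.331042 = 0.448958 m below the topmost point, so y_c = 6.3 + 0.448958 = 6.74896 m and h_c = 6.74896 × 0.453990 = 3.06396 m.
A = πr²/2 = π × 0.78²/2 = 0.955672 m².
Resultant F = γ·h_c·A = 15.85296 × 3.06396 × 0.955672 = 46.4197 kN.

F ≈ 46.4 kN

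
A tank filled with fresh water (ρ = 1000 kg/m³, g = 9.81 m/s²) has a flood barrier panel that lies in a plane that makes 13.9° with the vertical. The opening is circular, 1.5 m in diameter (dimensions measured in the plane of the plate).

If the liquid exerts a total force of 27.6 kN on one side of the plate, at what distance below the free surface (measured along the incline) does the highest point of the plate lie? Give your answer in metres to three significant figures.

γ = ρg = 1000 × 9.81 = 9810 N/m³ = 9.81 kN/m³.
A = π(0.75)² = 1.76715 m².
From F = γ·h_c·A, the centroid depth is h_c = 27.6/(9.81 × 1.76715) = 1.59209 m.
The plate makes 13.9° with the vertical, i.e. θ = 90° − 13.9° = 76.1° to the horizontal. Measuring y along the incline from the free-surface line, vertical depth h = y·sinθ with sinθ = 0.970716.
Along the incline, y_c = h_c/sinθ = 1.59209/0.970716 = 1.64012 m.
The centroid is at the centre, 0.75 m below the top of the plate, so the highest point sits at y_top = 1.64012 − 0.75 = 0.89012 m along the incline.

y_top ≈ 0.890 m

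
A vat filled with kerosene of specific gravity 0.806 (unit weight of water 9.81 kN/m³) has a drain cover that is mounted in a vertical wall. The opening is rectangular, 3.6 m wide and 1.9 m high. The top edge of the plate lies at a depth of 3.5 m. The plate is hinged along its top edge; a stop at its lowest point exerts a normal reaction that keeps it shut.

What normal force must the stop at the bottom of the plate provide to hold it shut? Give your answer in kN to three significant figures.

P ≈ 129 kN

γ = 0.806 × 9.81 = 7.90686 kN/m³.
The centroid lies 1.9/2 = 0.95 m below the top edge, so the centroid depth is h_c = 3.5 + 0.95 = 4.45 m.
A = 3.6 × 1.9 = 6.84 m².
Resultant F = γ·h_c·A = 7.90686 × 4.45 × 6.84 = 240.669 kN.
I_c = b·h³/12 = 3.6 × 1.9³/12 = 2.0577 m⁴.
Centre of pressure: y_p = y_c + I_c/(y_c·A) = 4.45 + 2.0577/(4.45 × 6.84) = 4.45 + 0.067603 = 4.5176 m along the plane.
The resultant acts 0.95 + 0.067603 = 1.0176 m (along the plate) below the hinge at the top edge, so the moment about the hinge is M = F × 1.0176 = 240.669 × 1.0176 = 244.905 kN·m.
A normal force at the bottom, 1.9 m from the hinge, must supply this moment: P = 244.905/1.9 = 128.897 kN.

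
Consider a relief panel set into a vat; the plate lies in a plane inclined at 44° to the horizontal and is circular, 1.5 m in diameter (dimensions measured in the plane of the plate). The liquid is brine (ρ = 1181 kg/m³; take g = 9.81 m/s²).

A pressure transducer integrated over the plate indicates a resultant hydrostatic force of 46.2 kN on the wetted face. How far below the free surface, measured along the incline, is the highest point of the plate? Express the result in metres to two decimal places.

γ = ρg = 1181 × 9.81 / 1000 = 11.58561 kN/m³.
A = π(0.75)² = 1.76715 m².
From F = γ·h_c·A, the centroid depth is h_c = 46.2/(11.58561 × 1.76715) = 2.25657 m.
Let θ = 44° be the plate's angle to the horizontal; measure y along the incline from where the plane meets the free surface. Vertical depth h = y·sinθ with sinθ = 0.694658.
Along the incline, y_c = h_c/sinθ = 2.25657/0.694658 = 3.24846 m.
The centroid is at the centre, 0.75 m below the top of the plate, so the highest point sits at y_top = 3.24846 − 0.75 = 2.49846 m along the incline.

y_top ≈ 2.50 m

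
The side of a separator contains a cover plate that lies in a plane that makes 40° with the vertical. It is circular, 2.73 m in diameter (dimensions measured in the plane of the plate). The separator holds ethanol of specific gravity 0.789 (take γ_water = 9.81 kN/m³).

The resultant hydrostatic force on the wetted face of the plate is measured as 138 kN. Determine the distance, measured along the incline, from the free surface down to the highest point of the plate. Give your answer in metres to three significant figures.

γ = 0.789 × 9.81 = 7.74009 kN/m³.
A = π(1.365)² = 5.85349 m².
From F = γ·h_c·A, the centroid depth is h_c = 138/(7.74009 × 5.85349) = 3.04592 m.
The plate makes 40° with the vertical, i.e. θ = 90° − 40° = 50° to the horizontal. Measuring y along the incline from the free-surface line, vertical depth h = y·sinθ with sinθ = 0.766044.
Along the incline, y_c = h_c/sinθ = 3.04592/0.766044 = 3.97617 m.
The centroid is at the centre, 1.365 m below the top of the plate, so the highest point sits at y_top = 3.97617 − 1.365 = 2.61117 m along the incline.

y_top ≈ 2.61 m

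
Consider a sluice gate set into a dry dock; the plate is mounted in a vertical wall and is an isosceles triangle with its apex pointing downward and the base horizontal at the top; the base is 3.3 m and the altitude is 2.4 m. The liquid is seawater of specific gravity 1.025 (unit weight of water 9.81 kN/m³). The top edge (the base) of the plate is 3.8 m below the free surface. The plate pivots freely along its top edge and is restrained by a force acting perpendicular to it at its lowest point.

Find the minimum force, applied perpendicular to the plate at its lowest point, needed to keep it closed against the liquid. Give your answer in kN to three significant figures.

γ = 1.025 × 9.81 = 10.05525 kN/m³.
With the apex down, the centroid sits h/3 = 2.4/3 = 0.8 m below the base (the top edge), so the centroid depth is h_c = 3.8 + 0.8 = 4.6 m.
A = ½ × 3.3 × 2.4 = 3.96 m².
Resultant F = γ·h_c·A = 10.05525 × 4.6 × 3.96 = 183.166 kN.
I_c = b·h³/36 = 3.3 × 2.4³/36 = 1.2672 m⁴.
Centre of pressure: y_p = y_c + I_c/(y_c·A) = 4.6 + 1.2672/(4.6 × 3.96) = 4.6 + 0.0695652 = 4.66957 m along the plane.
The resultant acts 0.8 + 0.0695652 = 0.869565 m (along the plate) below the hinge at the top edge, so the moment about the hinge is M = F × 0.869565 = 183.166 × 0.869565 = 159.275 kN·m.
A normal force at the bottom, 2.4 m from the hinge, must supply this moment: P = 159.275/2.4 = 66.3646 kN.

P ≈ 66.4 kN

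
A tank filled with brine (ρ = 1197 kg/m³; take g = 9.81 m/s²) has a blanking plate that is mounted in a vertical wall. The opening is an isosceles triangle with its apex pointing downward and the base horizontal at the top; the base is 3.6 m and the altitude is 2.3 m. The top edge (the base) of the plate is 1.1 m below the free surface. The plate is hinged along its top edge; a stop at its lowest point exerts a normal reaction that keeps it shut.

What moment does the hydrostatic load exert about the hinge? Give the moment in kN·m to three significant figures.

M ≈ 83.9 kN·m

γ = ρg = 1197 × 9.81 / 1000 = 11.74257 kN/m³.
With the apex down, the centroid sits h/3 = 2.3/3 = 0.766667 m below the base (the top edge), so the centroid depth is h_c = 1.1 + 0.766667 = 1.86667 m.
A = ½ × 3.6 × 2.3 = 4.14 m².
Resultant F = γ·h_c·A = 11.74257 × 1.86667 × 4.14 = 90.7467 kN.
I_c = b·h³/36 = 3.6 × 2.3³/36 = 1.2167 m⁴.
Centre of pressure: y_p = y_c + I_c/(y_c·A) = 1.86667 + 1.2167/(1.86667 × 4.14) = 1.86667 + 0.15744 = 2.02411 m along the plane.
The resultant acts 0.766667 + 0.15744 = 0.924107 m (along the plate) below the hinge at the top edge, so the moment about the hinge is M = F × 0.924107 = 90.7467 × 0.924107 = 83.8597 kN·m.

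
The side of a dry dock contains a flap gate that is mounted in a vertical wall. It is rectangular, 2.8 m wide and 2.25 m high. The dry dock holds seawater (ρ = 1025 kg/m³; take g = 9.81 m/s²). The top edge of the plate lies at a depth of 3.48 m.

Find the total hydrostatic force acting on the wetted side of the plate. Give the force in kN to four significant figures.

γ = ρg = 1025 × 9.81 / 1000 = 10.05525 kN/m³.
The centroid lies 2.25/2 = 1.125 m below the top edge, so the centroid depth is h_c = 3.48 + 1.125 = 4.605 m.
A = 2.8 × 2.25 = 6.3 m².
Resultant F = γ·h_c·A = 10.05525 × 4.605 × 6.3 = 291.718 kN.

F ≈ 291.7 kN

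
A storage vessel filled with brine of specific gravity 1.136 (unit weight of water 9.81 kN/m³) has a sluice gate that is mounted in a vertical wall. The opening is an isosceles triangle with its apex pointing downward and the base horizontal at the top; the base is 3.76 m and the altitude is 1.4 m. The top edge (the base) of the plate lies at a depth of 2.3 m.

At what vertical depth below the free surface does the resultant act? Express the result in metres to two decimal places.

h_p = 2.81 m

γ = 1.136 × 9.81 = 11.14416 kN/m³.
With the apex down, the centroid sits h/3 = 1.4/3 = 0.466667 m below the base (the top edge), so the centroid depth is h_c = 2.3 + 0.466667 = 2.76667 m.
A = ½ × 3.76 × 1.4 = 2.632 m².
Resultant F = γ·h_c·A = 11.14416 × 2.76667 × 2.632 = 81.1504 kN.
I_c = b·h³/36 = 3.76 × 1.4³/36 = 0.286596 m⁴.
Centre of pressure: y_p = y_c + I_c/(y_c·A) = 2.76667 + 0.286596/(2.76667 × 2.632) = 2.76667 + 0.0393574 = 2.80603 m along the plane.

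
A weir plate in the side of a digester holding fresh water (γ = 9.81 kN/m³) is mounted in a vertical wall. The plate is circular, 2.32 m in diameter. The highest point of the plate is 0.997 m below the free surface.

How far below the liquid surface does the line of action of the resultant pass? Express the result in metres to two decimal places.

γ = 9.81 kN/m³.
The centroid is at the centre, 1.16 m below the top of the plate, so the centroid depth is h_c = 0.997 + 1.16 = 2.157 m.
A = π(1.16)² = 4.22733 m².
Resultant F = γ·h_c·A = 9.81 × 2.157 × 4.22733 = 89.451 kN.
I_c = πr⁴/4 = π × 1.16⁴/4 = 1.42207 m⁴.
Centre of pressure: y_p = y_c + I_c/(y_c·A) = 2.157 + 1.42207/(2.157 × 4.22733) = 2.157 + 0.155957 = 2.31296 m along the plane.

h_p = 2.31 m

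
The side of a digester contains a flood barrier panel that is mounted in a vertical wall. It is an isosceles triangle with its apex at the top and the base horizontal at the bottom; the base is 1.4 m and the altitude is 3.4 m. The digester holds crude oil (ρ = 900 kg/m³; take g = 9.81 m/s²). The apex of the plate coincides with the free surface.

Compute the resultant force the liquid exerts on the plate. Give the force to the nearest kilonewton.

γ = ρg = 900 × 9.81 / 1000 = 8.829 kN/m³.
With the apex up, the centroid sits 2h/3 = 2 × 3.4/3 = 2.26667 m below the apex, so the centroid depth is h_c = 2.26667 m.
A = ½ × 1.4 × 3.4 = 2.38 m².
Resultant F = γ·h_c·A = 8.829 × 2.26667 × 2.38 = 47.6296 kN.

F ≈ 48 kN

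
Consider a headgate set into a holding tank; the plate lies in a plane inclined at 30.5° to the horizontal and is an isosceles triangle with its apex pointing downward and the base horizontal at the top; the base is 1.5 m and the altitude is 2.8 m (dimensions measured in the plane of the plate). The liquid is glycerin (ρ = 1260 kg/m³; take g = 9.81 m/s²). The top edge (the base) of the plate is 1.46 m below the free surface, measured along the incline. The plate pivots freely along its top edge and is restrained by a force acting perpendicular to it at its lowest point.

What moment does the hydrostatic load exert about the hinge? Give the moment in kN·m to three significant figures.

γ = ρg = 1260 × 9.81 / 1000 = 12.3606 kN/m³.
Let θ = 30.5° be the plate's angle to the horizontal; measure y along the incline from where the plane meets the free surface. Vertical depth h = y·sinθ with sinθ = 0.507538.
With the apex down, the centroid sits h/3 = 2.8/3 = 0.933333 m below the base (the top edge), so y_c = 1.46 + 0.933333 = 2.39333 m and h_c = 2.39333 × 0.507538 = 1.21471 m.
A = ½ × 1.5 × 2.8 = 2.1 m².
Resultant F = γ·h_c·A = 12.3606 × 1.21471 × 2.1 = 31.5305 kN.
I_c = b·h³/36 = 1.5 × 2.8³/36 = 0.914667 m⁴.
Centre of pressure: y_p = y_c + I_c/(y_c·A) = 2.39333 + 0.914667/(2.39333 × 2.1) = 2.39333 + 0.181987 = 2.57532 m along the plane.
The resultant acts 0.933333 + 0.181987 = 1.11532 m (along the plate) below the hinge at the top edge, so the moment about the hinge is M = F × 1.11532 = 31.5305 × 1.11532 = 35.1666 kN·m.

M ≈ 35.2 kN·m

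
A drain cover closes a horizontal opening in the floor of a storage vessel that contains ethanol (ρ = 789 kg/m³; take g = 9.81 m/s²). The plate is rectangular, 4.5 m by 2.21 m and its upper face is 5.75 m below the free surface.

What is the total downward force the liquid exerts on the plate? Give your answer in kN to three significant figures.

F ≈ 443 kN

γ = ρg = 789 × 9.81 / 1000 = 7.74009 kN/m³.
The plate is horizontal, so pressure is uniform at p = γ·h = 7.74009 × 5.75 = 44.5055 kN/m².
A = 4.5 × 2.21 = 9.945 m².
F = p·A = 44.5055 × 9.945 = 442.607 kN.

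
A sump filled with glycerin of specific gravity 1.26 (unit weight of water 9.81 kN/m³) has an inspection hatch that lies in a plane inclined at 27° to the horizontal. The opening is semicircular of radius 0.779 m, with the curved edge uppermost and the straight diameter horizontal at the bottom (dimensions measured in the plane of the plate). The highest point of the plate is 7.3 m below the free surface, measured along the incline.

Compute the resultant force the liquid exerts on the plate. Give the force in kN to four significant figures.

F ≈ 41.45 kN

γ = 1.26 × 9.81 = 12.3606 kN/m³.
Let θ = 27° be the plate's angle to the horizontal; measure y along the incline from where the plane meets the free surface. Vertical depth h = y·sinθ with sinθ = 0.453990.
The centroid lies 4r/(3π) = 0.330618 m above the diameter, so r − 4r/(3π) = 0.779 − 0.330618 = 0.448382 m below the topmost point, so y_c = 7.3 + 0.448382 = 7.74838 m and h_c = 7.74838 × 0.453990 = 3.51769 m.
A = πr²/2 = π × 0.779²/2 = 0.953224 m².
Resultant F = γ·h_c·A = 12.3606 × 3.51769 × 0.953224 = 41.4469 kN.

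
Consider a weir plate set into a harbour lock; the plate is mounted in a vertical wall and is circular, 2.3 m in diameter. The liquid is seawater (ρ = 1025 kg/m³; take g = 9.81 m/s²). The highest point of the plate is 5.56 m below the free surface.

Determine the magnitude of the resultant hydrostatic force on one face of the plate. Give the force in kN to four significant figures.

γ = ρg = 1025 × 9.81 / 1000 = 10.05525 kN/m³.
The centroid is at the centre, 1.15 m below the top of the plate, so the centroid depth is h_c = 5.56 + 1.15 = 6.71 m.
A = π(1.15)² = 4.15476 m².
Resultant F = γ·h_c·A = 10.05525 × 6.71 × 4.15476 = 280.325 kN.

F ≈ 280.3 kN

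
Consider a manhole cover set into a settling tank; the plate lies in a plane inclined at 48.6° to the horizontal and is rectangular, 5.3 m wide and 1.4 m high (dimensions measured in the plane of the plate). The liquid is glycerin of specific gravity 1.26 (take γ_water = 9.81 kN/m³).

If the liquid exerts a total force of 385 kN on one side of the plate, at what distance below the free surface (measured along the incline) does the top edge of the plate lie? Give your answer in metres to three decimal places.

γ = 1.26 × 9.81 = 12.3606 kN/m³.
A = 5.3 × 1.4 = 7.42 m².
From F = γ·h_c·A, the centroid depth is h_c = 385/(12.3606 × 7.42) = 4.19776 m.
Let θ = 48.6° be the plate's angle to the horizontal; measure y along the incline from where the plane meets the free surface. Vertical depth h = y·sinθ with sinθ = 0.750111.
Along the incline, y_c = h_c/sinθ = 4.19776/0.750111 = 5.59619 m.
The centroid lies 1.4/2 = 0.7 m below the top edge, so the top edge sits at y_top = 5.59619 − 0.7 = 4.89619 m along the incline.

y_top ≈ 4.896 m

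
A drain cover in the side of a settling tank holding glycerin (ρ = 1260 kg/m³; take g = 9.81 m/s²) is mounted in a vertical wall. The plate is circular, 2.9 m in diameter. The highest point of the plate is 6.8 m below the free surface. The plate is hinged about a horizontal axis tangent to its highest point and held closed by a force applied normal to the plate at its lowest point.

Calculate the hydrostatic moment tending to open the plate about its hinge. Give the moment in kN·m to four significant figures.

γ = ρg = 1260 × 9.81 / 1000 = 12.3606 kN/m³.
The centroid is at the centre, 1.45 m below the top of the plate, so the centroid depth is h_c = 6.8 + 1.45 = 8.25 m.
A = π(1.45)² = 6.6052 m².
Resultant F = γ·h_c·A = 12.3606 × 8.25 × 6.6052 = 673.565 kN.
I_c = πr⁴/4 = π × 1.45⁴/4 = 3.47186 m⁴.
Centre of pressure: y_p = y_c + I_c/(y_c·A) = 8.25 + 3.47186/(8.25 × 6.6052) = 8.25 + 0.0637122 = 8.31371 m along the plane.
The resultant acts 1.45 + 0.0637122 = 1.51371 m (along the plate) below the hinge at the top edge, so the moment about the hinge is M = F × 1.51371 = 673.565 × 1.51371 = 1019.58 kN·m.

M ≈ 1020 kN·m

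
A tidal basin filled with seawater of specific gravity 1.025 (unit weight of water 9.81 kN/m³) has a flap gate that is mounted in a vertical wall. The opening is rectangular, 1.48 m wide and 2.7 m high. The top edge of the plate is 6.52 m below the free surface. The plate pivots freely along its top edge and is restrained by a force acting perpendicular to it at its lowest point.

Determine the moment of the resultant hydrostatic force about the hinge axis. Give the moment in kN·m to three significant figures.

M ≈ 451 kN·m

γ = 1.025 × 9.81 = 10.05525 kN/m³.
The centroid lies 2.7/2 = 1.35 m below the top edge, so the centroid depth is h_c = 6.52 + 1.35 = 7.87 m.
A = 1.48 × 2.7 = 3.996 m².
Resultant F = γ·h_c·A = 10.05525 × 7.87 × 3.996 = 316.223 kN.
I_c = b·h³/12 = 1.48 × 2.7³/12 = 2.42757 m⁴.
Centre of pressure: y_p = y_c + I_c/(y_c·A) = 7.87 + 2.42757/(7.87 × 3.996) = 7.87 + 0.0771919 = 7.94719 m along the plane.
The resultant acts 1.35 + 0.0771919 = 1.42719 m (along the plate) below the hinge at the top edge, so the moment about the hinge is M = F × 1.42719 = 316.223 × 1.42719 = 451.31 kN·m.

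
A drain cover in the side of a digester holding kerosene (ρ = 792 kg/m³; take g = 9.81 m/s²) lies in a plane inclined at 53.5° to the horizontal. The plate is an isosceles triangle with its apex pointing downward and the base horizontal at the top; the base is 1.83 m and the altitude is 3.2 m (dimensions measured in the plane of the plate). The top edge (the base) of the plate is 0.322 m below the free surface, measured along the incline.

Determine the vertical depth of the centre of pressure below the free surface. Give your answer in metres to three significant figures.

γ = ρg = 792 × 9.81 / 1000 = 7.76952 kN/m³.
Let θ = 53.5° be the plate's angle to the horizontal; measure y along the incline from where the plane meets the free surface. Vertical depth h = y·sinθ with sinθ = 0.803857.
With the apex down, the centroid sits h/3 = 3.2/3 = 1.06667 m below the base (the top edge), so y_c = 0.322 + 1.06667 = 1.38867 m and h_c = 1.38867 × 0.803857 = 1.11629 m.
A = ½ × 1.83 × 3.2 = 2.928 m².
Resultant F = γ·h_c·A = 7.76952 × 1.11629 × 2.928 = 25.3947 kN.
I_c = b·h³/36 = 1.83 × 3.2³/36 = 1.66571 m⁴.
Centre of pressure: y_p = y_c + I_c/(y_c·A) = 1.38867 + 1.66571/(1.38867 × 2.928) = 1.38867 + 0.409665 = 1.79834 m along the plane.
Vertically, h_p = y_p·sinθ = 1.79834 × 0.803857 = 1.44561 m.

h_p = 1.45 m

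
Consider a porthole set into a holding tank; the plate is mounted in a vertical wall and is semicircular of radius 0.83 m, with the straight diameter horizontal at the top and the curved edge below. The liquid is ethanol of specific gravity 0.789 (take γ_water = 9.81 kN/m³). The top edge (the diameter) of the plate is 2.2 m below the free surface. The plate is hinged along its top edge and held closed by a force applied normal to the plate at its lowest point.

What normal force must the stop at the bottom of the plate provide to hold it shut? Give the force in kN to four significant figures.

P ≈ 9.558 kN

γ = 0.789 × 9.81 = 7.74009 kN/m³.
The centroid of a semicircle lies 4r/(3π) = 0.352263 m from the diameter, here below the top edge, so the centroid depth is h_c = 2.2 + 0.352263 = 2.55226 m.
A = πr²/2 = π × 0.83²/2 = 1.08212 m².
Resultant F = γ·h_c·A = 7.74009 × 2.55226 × 1.08212 = 21.377 kN.
I_c = (π/8 − 8/(9π))·r⁴ = 0.109757 × 0.83⁴ = 0.0520888 m⁴.
Centre of pressure: y_p = y_c + I_c/(y_c·A) = 2.55226 + 0.0520888/(2.55226 × 1.08212) = 2.55226 + 0.0188601 = 2.57112 m along the plane.
The resultant acts 0.352263 + 0.0188601 = 0.371123 m (along the plate) below the hinge at the top edge, so the moment about the hinge is M = F × 0.371123 = 21.377 × 0.371123 = 7.9335 kN·m.
A normal force at the bottom, 0.83 m from the hinge, must supply this moment: P = 7.9335/0.83 = 9.55843 kN.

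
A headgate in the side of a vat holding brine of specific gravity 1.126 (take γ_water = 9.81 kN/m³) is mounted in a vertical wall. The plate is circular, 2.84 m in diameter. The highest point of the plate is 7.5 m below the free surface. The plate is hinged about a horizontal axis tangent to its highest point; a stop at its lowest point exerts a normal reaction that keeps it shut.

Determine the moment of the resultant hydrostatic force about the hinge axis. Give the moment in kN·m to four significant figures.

γ = 1.126 × 9.81 = 11.04606 kN/m³.
The centroid is at the centre, 1.42 m below the top of the plate, so the centroid depth is h_c = 7.5 + 1.42 = 8.92 m.
A = π(1.42)² = 6.33471 m².
Resultant F = γ·h_c·A = 11.04606 × 8.92 × 6.33471 = 624.164 kN.
I_c = πr⁴/4 = π × 1.42⁴/4 = 3.19333 m⁴.
Centre of pressure: y_p = y_c + I_c/(y_c·A) = 8.92 + 3.19333/(8.92 × 6.33471) = 8.92 + 0.0565135 = 8.97651 m along the plane.
The resultant acts 1.42 + 0.0565135 = 1.47651 m (along the plate) below the hinge at the top edge, so the moment about the hinge is M = F × 1.47651 = 624.164 × 1.47651 = 921.584 kN·m.

M ≈ 921.6 kN·m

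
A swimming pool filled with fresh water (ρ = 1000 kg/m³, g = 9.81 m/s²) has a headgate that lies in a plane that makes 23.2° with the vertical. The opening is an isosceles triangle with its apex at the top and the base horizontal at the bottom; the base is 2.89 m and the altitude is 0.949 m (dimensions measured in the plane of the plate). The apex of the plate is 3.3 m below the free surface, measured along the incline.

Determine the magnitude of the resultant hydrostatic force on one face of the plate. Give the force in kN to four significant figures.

F ≈ 48.63 kN

γ = ρg = 1000 × 9.81 = 9810 N/m³ = 9.81 kN/m³.
The plate makes 23.2° with the vertical, i.e. θ = 90° − 23.2° = 66.8° to the horizontal. Measuring y along the incline from the free-surface line, vertical depth h = y·sinθ with sinθ = 0.919135.
With the apex up, the centroid sits 2h/3 = 2 × 0.949/3 = 0.632667 m below the apex, so y_c = 3.3 + 0.632667 = 3.93267 m and h_c = 3.93267 × 0.919135 = 3.61465 m.
A = ½ × 2.89 × 0.949 = 1.3713 m².
Resultant F = γ·h_c·A = 9.81 × 3.61465 × 1.3713 = 48.6259 kN.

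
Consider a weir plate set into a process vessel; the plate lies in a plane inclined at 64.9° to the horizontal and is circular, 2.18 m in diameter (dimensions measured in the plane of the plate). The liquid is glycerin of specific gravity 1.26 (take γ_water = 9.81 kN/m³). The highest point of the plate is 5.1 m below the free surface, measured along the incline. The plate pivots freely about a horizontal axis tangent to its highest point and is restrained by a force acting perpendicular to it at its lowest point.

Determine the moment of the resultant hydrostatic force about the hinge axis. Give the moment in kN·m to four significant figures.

M ≈ 294.3 kN·m

γ = 1.26 × 9.81 = 12.3606 kN/m³.
Let θ = 64.9° be the plate's angle to the horizontal; measure y along the incline from where the plane meets the free surface. Vertical depth h = y·sinθ with sinθ = 0.905569.
The centroid is at the centre, 1.09 m below the top of the plate, so y_c = 5.1 + 1.09 = 6.19 m and h_c = 6.19 × 0.905569 = 5.60547 m.
A = π(1.09)² = 3.73253 m².
Resultant F = γ·h_c·A = 12.3606 × 5.60547 × 3.73253 = 258.616 kN.
I_c = πr⁴/4 = π × 1.09⁴/4 = 1.10865 m⁴.
Centre of pressure: y_p = y_c + I_c/(y_c·A) = 6.19 + 1.10865/(6.19 × 3.73253) = 6.19 + 0.0479844 = 6.23798 m along the plane.
The resultant acts 1.09 + 0.0479844 = 1.13798 m (along the plate) below the hinge at the top edge, so the moment about the hinge is M = F × 1.13798 = 258.616 × 1.13798 = 294.3 kN·m.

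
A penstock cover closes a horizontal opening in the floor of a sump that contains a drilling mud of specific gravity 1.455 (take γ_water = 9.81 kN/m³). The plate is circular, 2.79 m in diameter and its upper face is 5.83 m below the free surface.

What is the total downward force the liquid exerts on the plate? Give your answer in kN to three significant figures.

γ = 1.455 × 9.81 = 14.27355 kN/m³.
The plate is horizontal, so pressure is uniform at p = γ·h = 14.27355 × 5.83 = 83.2148 kN/m².
A = π(1.395)² = 6.11362 m².
F = p·A = 83.2148 × 6.11362 = 508.744 kN.

F ≈ 509 kN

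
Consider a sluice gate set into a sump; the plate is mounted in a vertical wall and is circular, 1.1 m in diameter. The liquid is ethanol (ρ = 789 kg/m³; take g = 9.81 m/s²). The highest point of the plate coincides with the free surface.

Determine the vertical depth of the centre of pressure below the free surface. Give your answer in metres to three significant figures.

h_p = 0.688 m

γ = ρg = 789 × 9.81 / 1000 = 7.74009 kN/m³.
The centroid is at the centre, 0.55 m below the top of the plate, so the centroid depth is h_c = 0.55 m.
A = π(0.55)² = 0.950332 m².
Resultant F = γ·h_c·A = 7.74009 × 0.55 × 0.950332 = 4.04561 kN.
I_c = πr⁴/4 = π × 0.55⁴/4 = 0.0718688 m⁴.
Centre of pressure: y_p = y_c + I_c/(y_c·A) = 0.55 + 0.0718688/(0.55 × 0.950332) = 0.55 + 0.1375 = 0.6875 m along the plane.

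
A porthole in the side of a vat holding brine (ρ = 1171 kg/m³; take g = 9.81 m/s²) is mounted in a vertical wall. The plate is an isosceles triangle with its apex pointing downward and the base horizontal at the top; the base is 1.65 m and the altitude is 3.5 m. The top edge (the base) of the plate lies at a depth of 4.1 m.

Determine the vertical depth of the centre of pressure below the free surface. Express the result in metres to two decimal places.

γ = ρg = 1171 × 9.81 / 1000 = 11.48751 kN/m³.
With the apex down, the centroid sits h/3 = 3.5/3 = 1.16667 m below the base (the top edge), so the centroid depth is h_c = 4.1 + 1.16667 = 5.26667 m.
A = ½ × 1.65 × 3.5 = 2.8875 m².
Resultant F = γ·h_c·A = 11.48751 × 5.26667 × 2.8875 = 174.696 kN.
I_c = b·h³/36 = 1.65 × 3.5³/36 = 1.9651 m⁴.
Centre of pressure: y_p = y_c + I_c/(y_c·A) = 5.26667 + 1.9651/(5.26667 × 2.8875) = 5.26667 + 0.129219 = 5.39589 m along the plane.

h_p = 5.40 m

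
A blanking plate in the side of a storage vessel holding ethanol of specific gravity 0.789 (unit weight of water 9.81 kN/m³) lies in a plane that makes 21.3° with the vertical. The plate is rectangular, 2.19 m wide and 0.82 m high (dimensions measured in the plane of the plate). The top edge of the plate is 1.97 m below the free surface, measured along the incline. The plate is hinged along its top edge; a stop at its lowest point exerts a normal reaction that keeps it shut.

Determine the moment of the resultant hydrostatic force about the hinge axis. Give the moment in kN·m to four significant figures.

M ≈ 13.36 kN·m

γ = 0.789 × 9.81 = 7.74009 kN/m³.
The plate makes 21.3° with the vertical, i.e. θ = 90° − 21.3° = 68.7° to the horizontal. Measuring y along the incline from the free-surface line, vertical depth h = y·sinθ with sinθ = 0.931691.
The centroid lies 0.82/2 = 0.41 m below the top edge, so y_c = 1.97 + 0.41 = 2.38 m and h_c = 2.38 × 0.931691 = 2.21742 m.
A = 2.19 × 0.82 = 1.7958 m².
Resultant F = γ·h_c·A = 7.74009 × 2.21742 × 1.7958 = 30.8214 kN.
I_c = b·h³/12 = 2.19 × 0.82³/12 = 0.100625 m⁴.
Centre of pressure: y_p = y_c + I_c/(y_c·A) = 2.38 + 0.100625/(2.38 × 1.7958) = 2.38 + 0.0235435 = 2.40354 m along the plane.
The resultant acts 0.41 + 0.0235435 = 0.433543 m (along the plate) below the hinge at the top edge, so the moment about the hinge is M = F × 0.433543 = 30.8214 × 0.433543 = 13.3624 kN·m.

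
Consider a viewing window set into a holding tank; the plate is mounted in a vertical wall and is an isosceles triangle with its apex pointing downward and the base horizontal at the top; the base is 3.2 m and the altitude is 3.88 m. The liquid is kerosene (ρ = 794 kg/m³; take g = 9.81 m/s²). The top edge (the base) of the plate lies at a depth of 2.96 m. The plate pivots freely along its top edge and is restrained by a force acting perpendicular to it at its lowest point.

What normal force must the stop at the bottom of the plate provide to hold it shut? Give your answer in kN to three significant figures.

γ = ρg = 794 × 9.81 / 1000 = 7.78914 kN/m³.
With the apex down, the centroid sits h/3 = 3.88/3 = 1.29333 m below the base (the top edge), so the centroid depth is h_c = 2.96 + 1.29333 = 4.25333 m.
A = ½ × 3.2 × 3.88 = 6.208 m².
Resultant F = γ·h_c·A = 7.78914 × 4.25333 × 6.208 = 205.67 kN.
I_c = b·h³/36 = 3.2 × 3.88³/36 = 5.1921 m⁴.
Centre of pressure: y_p = y_c + I_c/(y_c·A) = 4.25333 + 5.1921/(4.25333 × 6.208) = 4.25333 + 0.196636 = 4.44997 m along the plane.
The resultant acts 1.29333 + 0.196636 = 1.48997 m (along the plate) below the hinge at the top edge, so the moment about the hinge is M = F × 1.48997 = 205.67 × 1.48997 = 306.442 kN·m.
A normal force at the bottom, 3.88 m from the hinge, must supply this moment: P = 306.442/3.88 = 78.9799 kN.

P ≈ 79.0 kN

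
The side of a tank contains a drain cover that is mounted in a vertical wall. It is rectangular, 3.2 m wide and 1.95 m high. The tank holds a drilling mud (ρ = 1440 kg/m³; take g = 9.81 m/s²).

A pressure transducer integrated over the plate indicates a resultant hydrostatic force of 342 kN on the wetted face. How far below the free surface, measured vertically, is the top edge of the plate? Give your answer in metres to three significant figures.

γ = ρg = 1440 × 9.81 / 1000 = 14.1264 kN/m³.
A = 3.2 × 1.95 = 6.24 m².
From F = γ·h_c·A, the centroid depth is h_c = 342/(14.1264 × 6.24) = 3.87981 m.
The centroid lies 1.95/2 = 0.975 m below the top edge, so the top edge sits at h_top = 3.87981 − 0.975 = 2.90481 m below the surface.

d_top ≈ 2.90 m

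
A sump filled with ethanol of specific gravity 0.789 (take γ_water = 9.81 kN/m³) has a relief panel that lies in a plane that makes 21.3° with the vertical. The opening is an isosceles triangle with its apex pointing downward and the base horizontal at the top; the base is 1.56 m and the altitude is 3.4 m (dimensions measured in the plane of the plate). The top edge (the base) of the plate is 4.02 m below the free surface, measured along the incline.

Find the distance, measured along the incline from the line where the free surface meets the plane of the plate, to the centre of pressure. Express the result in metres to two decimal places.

γ = 0.789 × 9.81 = 7.74009 kN/m³.
The plate makes 21.3° with the vertical, i.e. θ = 90° − 21.3° = 68.7° to the horizontal. Measuring y along the incline from the free-surface line, vertical depth h = y·sinθ with sinθ = 0.931691.
With the apex down, the centroid sits h/3 = 3.4/3 = 1.13333 m below the base (the top edge), so y_c = 4.02 + 1.13333 = 5.15333 m and h_c = 5.15333 × 0.931691 = 4.80131 m.
A = ½ × 1.56 × 3.4 = 2.652 m².
Resultant F = γ·h_c·A = 7.74009 × 4.80131 × 2.652 = 98.5551 kN.
I_c = b·h³/36 = 1.56 × 3.4³/36 = 1.70317 m⁴.
Centre of pressure: y_p = y_c + I_c/(y_c·A) = 5.15333 + 1.70317/(5.15333 × 2.652) = 5.15333 + 0.124623 = 5.27795 m along the plane.

y_p = 5.28 m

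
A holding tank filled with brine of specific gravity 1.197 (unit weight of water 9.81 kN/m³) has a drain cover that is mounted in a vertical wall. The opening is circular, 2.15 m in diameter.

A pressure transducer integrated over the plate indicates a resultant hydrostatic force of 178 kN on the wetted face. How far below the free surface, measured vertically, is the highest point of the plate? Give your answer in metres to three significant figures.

γ = 1.197 × 9.81 = 11.74257 kN/m³.
A = π(1.075)² = 3.6305 m².
From F = γ·h_c·A, the centroid depth is h_c = 178/(11.74257 × 3.6305) = 4.17533 m.
The centroid is at the centre, 1.075 m below the top of the plate, so the highest point sits at h_top = 4.17533 − 1.075 = 3.10033 m below the surface.

d_top ≈ 3.10 m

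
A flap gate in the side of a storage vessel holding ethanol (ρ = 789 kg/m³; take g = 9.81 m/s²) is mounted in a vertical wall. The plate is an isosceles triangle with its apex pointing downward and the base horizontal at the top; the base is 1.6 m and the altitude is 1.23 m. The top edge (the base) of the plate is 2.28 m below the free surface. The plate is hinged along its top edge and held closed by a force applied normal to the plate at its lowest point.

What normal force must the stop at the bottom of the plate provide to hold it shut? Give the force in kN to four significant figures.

P ≈ 7.350 kN

γ = ρg = 789 × 9.81 / 1000 = 7.74009 kN/m³.
With the apex down, the centroid sits h/3 = 1.23/3 = 0.41 m below the base (the top edge), so the centroid depth is h_c = 2.28 + 0.41 = 2.69 m.
A = ½ × 1.6 × 1.23 = 0.984 m².
Resultant F = γ·h_c·A = 7.74009 × 2.69 × 0.984 = 20.4877 kN.
I_c = b·h³/36 = 1.6 × 1.23³/36 = 0.0827052 m⁴.
Centre of pressure: y_p = y_c + I_c/(y_c·A) = 2.69 + 0.0827052/(2.69 × 0.984) = 2.69 + 0.0312454 = 2.72125 m along the plane.
The resultant acts 0.41 + 0.0312454 = 0.441245 m (along the plate) below the hinge at the top edge, so the moment about the hinge is M = F × 0.441245 = 20.4877 × 0.441245 = 9.0401 kN·m.
A normal force at the bottom, 1.23 m from the hinge, must supply this moment: P = 9.0401/1.23 = 7.34967 kN.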